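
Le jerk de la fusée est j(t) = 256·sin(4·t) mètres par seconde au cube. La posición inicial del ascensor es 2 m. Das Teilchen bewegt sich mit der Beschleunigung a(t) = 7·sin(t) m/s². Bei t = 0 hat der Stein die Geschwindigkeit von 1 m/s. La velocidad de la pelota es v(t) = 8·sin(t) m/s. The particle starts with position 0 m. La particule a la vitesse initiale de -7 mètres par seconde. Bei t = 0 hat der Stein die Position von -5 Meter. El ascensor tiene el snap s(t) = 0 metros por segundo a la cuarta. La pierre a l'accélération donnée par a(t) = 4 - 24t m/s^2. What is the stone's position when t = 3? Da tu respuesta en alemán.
Ausgehend von der Beschleunigung a(t) = 4 - 24·t, nehmen wir 2 Integrale. Das Integral von der Beschleunigung, mit v(0) = 1, ergibt die Geschwindigkeit: v(t) = -12·t^2 + 4·t + 1. Durch Integration von der Geschwindigkeit und Verwendung der Anfangsbedingung x(0) = -5, erhalten wir x(t) = -4·t^3 + 2·t^2 + t - 5. Wir haben die Position x(t) = -4·t^3 + 2·t^2 + t - 5. Durch Einsetzen von t = 3: x(3) = -92.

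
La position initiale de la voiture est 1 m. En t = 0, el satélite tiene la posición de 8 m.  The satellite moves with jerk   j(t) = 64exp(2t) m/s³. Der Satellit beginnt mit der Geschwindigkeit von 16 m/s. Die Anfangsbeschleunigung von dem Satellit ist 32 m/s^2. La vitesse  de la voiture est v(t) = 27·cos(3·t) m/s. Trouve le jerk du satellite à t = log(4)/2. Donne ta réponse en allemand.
Mit j(t) = 64·exp(2·t) und Einsetzen von t = log(4)/2, finden wir j = 256.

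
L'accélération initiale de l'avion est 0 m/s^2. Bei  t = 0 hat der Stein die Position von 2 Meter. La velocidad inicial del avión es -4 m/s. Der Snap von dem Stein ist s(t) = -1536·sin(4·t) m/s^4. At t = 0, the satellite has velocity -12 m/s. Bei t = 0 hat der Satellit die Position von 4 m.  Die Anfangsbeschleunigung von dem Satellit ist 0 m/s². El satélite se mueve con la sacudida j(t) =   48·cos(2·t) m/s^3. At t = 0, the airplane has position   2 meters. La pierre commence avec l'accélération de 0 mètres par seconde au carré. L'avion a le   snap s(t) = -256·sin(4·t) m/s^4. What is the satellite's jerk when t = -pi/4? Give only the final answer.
At t = -pi/4, j = 0.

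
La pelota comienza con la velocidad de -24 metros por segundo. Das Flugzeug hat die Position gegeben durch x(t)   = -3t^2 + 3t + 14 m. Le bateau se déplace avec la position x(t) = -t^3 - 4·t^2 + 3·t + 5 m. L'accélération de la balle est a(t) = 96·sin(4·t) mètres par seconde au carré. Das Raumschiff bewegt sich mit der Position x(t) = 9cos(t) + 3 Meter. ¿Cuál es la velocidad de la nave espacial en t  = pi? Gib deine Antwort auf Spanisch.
Debemos derivar nuestra ecuación de la posición x(t) = 9·cos(t) + 3 1 vez. Derivando la posición, obtenemos la velocidad: v(t) = -9·sin(t). De la ecuación de la velocidad v(t) = -9·sin(t), sustituimos t = pi para obtener v = 0.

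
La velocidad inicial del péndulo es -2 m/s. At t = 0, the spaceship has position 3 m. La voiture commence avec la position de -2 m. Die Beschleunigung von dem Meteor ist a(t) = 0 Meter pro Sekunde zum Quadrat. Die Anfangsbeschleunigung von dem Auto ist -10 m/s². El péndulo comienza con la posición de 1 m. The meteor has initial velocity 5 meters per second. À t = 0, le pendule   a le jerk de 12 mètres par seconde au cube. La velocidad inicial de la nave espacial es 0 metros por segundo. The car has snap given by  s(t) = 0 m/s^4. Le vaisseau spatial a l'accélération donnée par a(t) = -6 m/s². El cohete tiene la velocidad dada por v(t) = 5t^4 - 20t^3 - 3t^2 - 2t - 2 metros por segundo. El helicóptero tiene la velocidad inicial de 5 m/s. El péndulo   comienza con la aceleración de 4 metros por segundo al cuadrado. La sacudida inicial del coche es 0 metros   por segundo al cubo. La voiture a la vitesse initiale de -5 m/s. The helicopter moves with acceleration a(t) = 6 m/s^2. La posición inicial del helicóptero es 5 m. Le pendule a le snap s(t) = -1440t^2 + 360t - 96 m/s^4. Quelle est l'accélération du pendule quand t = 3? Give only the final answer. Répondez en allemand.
Die Beschleunigung bei t = 3 ist a = -8492.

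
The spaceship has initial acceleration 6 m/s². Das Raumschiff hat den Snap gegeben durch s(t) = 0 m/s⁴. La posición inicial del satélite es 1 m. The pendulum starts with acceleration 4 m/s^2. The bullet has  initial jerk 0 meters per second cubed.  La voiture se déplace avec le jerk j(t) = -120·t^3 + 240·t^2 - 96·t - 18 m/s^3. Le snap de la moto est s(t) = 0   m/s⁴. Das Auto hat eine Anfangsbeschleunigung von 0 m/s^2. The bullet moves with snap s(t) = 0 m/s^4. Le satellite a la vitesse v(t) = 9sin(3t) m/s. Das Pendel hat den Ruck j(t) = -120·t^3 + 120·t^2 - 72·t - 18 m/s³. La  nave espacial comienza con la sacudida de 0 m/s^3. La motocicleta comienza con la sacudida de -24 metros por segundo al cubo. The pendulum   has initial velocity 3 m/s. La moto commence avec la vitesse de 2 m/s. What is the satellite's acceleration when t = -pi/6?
Starting from velocity v(t) = 9·sin(3·t), we take 1 derivative. The derivative of velocity gives acceleration: a(t) = 27·cos(3·t). From the given acceleration equation a(t) = 27·cos(3·t), we substitute t = -pi/6 to get a = 0.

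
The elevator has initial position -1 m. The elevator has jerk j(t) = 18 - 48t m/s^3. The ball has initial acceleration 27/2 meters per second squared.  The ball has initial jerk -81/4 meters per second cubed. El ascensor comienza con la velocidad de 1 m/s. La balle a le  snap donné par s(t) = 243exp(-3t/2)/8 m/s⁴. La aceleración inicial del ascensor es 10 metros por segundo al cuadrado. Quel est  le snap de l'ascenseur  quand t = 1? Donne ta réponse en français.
En partant du jerk j(t) = 18 - 48·t, nous prenons 1 dérivée. En prenant d/dt de j(t), nous trouvons s(t) = -48. Nous avons le snap s(t) = -48. En substituant t = 1: s(1) = -48.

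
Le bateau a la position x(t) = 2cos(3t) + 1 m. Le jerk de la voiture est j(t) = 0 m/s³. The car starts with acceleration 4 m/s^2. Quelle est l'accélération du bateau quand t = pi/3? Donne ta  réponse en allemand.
Wir müssen unsere Gleichung für die Position x(t) = 2·cos(3·t) + 1 2-mal ableiten. Durch Ableiten von der Position erhalten wir die Geschwindigkeit: v(t) = -6·sin(3·t). Mit d/dt von v(t) finden wir a(t) = -18·cos(3·t). Wir haben die Beschleunigung a(t) = -18·cos(3·t). Durch Einsetzen von t = pi/3: a(pi/3) = 18.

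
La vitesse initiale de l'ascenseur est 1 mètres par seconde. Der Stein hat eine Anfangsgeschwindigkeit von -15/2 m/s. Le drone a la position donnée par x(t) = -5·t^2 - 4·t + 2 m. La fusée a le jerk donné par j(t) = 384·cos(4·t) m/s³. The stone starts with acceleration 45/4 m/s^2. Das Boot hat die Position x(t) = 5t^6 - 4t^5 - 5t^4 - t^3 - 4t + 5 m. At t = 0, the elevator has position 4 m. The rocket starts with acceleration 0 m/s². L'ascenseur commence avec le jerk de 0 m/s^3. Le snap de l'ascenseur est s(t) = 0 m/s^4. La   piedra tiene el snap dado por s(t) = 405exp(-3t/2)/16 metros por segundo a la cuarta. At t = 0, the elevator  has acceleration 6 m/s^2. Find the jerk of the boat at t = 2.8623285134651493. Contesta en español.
Para resolver esto, necesitamos tomar 3 derivadas de nuestra ecuación de la posición x(t) = 5·t^6 - 4·t^5 - 5·t^4 - t^3 - 4·t + 5. La derivada de la posición da la velocidad: v(t) = 30·t^5 - 20·t^4 - 20·t^3 - 3·t^2 - 4. Tomando d/dt de v(t), encontramos a(t) = 150·t^4 - 80·t^3 - 60·t^2 - 6·t. La derivada de la aceleración da la sacudida: j(t) = 600·t^3 - 240·t^2 - 120·t - 6. Tenemos la sacudida j(t) = 600·t^3 - 240·t^2 - 120·t - 6. Sustituyendo t = 2.8623285134651493: j(2.8623285134651493) = 11754.7235694586.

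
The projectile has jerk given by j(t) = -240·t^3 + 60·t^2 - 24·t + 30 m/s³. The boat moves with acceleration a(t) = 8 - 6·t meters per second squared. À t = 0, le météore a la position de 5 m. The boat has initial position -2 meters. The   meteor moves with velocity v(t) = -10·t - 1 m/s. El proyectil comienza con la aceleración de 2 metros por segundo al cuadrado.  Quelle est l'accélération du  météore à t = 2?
En partant de la vitesse v(t) = -10·t - 1, nous prenons 1 dérivée. En dérivant la vitesse, nous obtenons l'accélération: a(t) = -10. De l'équation de l'accélération a(t) = -10, nous substituons t = 2 pour obtenir a = -10.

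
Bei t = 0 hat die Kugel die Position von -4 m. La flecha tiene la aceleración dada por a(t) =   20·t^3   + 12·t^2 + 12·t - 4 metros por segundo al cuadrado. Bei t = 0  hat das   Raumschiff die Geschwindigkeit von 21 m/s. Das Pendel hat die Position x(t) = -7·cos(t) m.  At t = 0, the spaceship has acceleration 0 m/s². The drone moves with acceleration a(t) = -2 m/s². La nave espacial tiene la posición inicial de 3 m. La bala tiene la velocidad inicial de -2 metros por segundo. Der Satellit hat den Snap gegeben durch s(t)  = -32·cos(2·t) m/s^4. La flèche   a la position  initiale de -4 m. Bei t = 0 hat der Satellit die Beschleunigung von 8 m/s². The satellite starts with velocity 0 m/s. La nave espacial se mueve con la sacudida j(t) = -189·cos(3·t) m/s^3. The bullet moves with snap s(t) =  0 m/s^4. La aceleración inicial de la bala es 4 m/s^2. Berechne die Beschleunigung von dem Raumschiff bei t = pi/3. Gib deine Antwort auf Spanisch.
Debemos encontrar la antiderivada de nuestra ecuación de la sacudida j(t) = -189·cos(3·t) 1 vez. La integral de la sacudida es la aceleración. Usando a(0) = 0, obtenemos a(t) = -63·sin(3·t). Tenemos la aceleración a(t) = -63·sin(3·t). Sustituyendo t = pi/3: a(pi/3) = 0.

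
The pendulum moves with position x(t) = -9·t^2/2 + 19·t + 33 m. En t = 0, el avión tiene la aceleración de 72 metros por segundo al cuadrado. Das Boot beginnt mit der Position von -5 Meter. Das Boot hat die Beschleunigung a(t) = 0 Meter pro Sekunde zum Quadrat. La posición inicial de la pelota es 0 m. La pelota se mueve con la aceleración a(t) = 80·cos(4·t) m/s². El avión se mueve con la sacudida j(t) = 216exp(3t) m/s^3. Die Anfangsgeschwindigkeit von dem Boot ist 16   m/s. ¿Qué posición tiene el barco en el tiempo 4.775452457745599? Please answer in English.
Starting from acceleration a(t) = 0, we take 2 integrals. The antiderivative of acceleration is velocity. Using v(0) = 16, we get v(t) = 16. Integrating velocity and using the initial condition x(0) = -5, we get x(t) = 16·t - 5. We have position x(t) = 16·t - 5. Substituting t = 4.775452457745599: x(4.775452457745599) = 71.4072393239296.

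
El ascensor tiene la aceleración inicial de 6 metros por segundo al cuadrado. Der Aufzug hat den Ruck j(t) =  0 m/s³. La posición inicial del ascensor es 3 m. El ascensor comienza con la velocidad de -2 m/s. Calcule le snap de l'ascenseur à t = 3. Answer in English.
Starting from jerk j(t) = 0, we take 1 derivative. The derivative of jerk gives snap: s(t) = 0. From the given snap equation s(t) = 0, we substitute t = 3 to get s = 0.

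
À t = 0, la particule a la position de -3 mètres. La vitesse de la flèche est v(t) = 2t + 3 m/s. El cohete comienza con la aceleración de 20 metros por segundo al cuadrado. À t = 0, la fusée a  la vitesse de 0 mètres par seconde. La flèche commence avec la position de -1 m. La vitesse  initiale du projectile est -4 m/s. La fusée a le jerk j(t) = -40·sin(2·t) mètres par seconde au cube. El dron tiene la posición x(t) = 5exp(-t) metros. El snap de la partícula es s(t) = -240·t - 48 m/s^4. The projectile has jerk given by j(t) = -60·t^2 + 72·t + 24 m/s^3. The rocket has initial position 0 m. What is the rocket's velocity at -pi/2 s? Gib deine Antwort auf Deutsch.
Um dies zu lösen, müssen wir 2 Stammfunktionen unserer Gleichung für den Ruck j(t) = -40·sin(2·t) finden. Die Stammfunktion von dem Ruck, mit a(0) = 20, ergibt die Beschleunigung: a(t) = 20·cos(2·t). Mit ∫a(t)dt und Anwendung von v(0) = 0, finden wir v(t) = 10·sin(2·t). Mit v(t) = 10·sin(2·t) und Einsetzen von t = -pi/2, finden wir v = 0.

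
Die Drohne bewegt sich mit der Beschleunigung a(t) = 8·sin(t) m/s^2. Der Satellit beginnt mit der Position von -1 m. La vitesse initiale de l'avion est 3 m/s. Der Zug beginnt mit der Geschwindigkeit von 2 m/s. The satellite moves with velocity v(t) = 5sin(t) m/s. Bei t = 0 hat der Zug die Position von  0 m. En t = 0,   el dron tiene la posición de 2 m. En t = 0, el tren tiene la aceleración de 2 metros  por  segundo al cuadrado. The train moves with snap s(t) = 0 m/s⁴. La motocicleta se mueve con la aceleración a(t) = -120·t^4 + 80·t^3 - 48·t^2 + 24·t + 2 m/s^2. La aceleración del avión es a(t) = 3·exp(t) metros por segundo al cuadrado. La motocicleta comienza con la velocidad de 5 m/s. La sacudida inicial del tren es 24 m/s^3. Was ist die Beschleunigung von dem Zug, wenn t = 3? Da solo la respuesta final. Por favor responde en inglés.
At t = 3, a = 74.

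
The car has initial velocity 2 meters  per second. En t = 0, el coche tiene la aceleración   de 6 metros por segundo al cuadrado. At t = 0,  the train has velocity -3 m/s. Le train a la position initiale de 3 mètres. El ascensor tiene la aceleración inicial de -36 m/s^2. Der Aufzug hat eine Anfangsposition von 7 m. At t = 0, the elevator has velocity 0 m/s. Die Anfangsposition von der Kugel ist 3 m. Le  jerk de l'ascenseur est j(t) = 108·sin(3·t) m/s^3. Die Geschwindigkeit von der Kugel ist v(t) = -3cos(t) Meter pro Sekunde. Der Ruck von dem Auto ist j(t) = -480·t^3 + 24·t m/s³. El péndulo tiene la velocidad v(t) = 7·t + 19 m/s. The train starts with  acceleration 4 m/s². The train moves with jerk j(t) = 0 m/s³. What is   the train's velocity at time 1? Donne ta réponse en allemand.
Um dies zu lösen, müssen wir 2 Integrale unserer Gleichung für den Ruck j(t) = 0 finden. Durch Integration von dem Ruck und Verwendung der Anfangsbedingung a(0) = 4, erhalten wir a(t) = 4. Das Integral von der Beschleunigung ist die Geschwindigkeit. Mit v(0) = -3 erhalten wir v(t) = 4·t - 3. Mit v(t) = 4·t - 3 und Einsetzen von t = 1, finden wir v = 1.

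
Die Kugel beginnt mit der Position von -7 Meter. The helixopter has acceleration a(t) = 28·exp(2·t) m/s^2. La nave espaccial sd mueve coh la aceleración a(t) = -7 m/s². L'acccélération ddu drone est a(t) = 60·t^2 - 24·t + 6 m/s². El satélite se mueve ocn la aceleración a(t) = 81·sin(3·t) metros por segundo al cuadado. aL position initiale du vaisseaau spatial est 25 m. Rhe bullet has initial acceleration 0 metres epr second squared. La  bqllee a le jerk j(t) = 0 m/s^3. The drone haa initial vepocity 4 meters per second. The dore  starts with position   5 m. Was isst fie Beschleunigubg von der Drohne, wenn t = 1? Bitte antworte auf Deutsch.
Wir haben die Beschleunigung a(t) = 60·t^2 - 24·t + 6. Durch Einsetzen von t = 1: a(1) = 42.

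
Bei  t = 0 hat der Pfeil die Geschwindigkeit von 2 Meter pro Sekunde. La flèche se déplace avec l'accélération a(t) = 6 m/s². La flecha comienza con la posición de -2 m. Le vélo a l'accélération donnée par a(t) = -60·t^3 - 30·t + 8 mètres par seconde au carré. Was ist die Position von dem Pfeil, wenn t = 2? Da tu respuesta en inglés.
We need to integrate our acceleration equation a(t) = 6 2 times. The antiderivative of acceleration, with v(0) = 2, gives velocity: v(t) = 6·t + 2. Integrating velocity and using the initial condition x(0) = -2, we get x(t) = 3·t^2 + 2·t - 2. We have position x(t) = 3·t^2 + 2·t - 2. Substituting t = 2: x(2) = 14.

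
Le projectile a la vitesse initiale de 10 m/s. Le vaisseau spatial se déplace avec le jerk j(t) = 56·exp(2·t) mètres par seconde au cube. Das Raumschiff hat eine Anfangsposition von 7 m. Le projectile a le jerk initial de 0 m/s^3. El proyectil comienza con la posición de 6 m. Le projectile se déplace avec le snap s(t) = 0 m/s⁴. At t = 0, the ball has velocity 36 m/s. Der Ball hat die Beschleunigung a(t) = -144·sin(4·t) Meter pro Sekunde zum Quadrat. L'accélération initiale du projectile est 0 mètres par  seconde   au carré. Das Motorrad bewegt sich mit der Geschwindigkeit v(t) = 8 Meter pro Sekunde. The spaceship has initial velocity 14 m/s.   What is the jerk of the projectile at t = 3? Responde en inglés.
We need to integrate our snap equation s(t) = 0 1 time. Integrating snap and using the initial condition j(0) = 0, we get j(t) = 0. We have jerk j(t) = 0. Substituting t = 3: j(3) = 0.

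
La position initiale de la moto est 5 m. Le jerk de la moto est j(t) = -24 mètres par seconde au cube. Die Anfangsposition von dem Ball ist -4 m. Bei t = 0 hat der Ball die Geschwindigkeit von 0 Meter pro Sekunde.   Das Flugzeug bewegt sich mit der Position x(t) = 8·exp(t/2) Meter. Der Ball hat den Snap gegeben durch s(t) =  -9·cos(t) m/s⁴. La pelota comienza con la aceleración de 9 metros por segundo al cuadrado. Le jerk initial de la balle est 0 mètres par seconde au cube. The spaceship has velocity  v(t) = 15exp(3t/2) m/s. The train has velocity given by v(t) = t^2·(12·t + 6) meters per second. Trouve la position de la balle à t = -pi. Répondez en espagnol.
Partiendo del snap s(t) = -9·cos(t), tomamos 4 integrales. La integral del snap, con j(0) = 0, da la sacudida: j(t) = -9·sin(t). Integrando la sacudida y usando la condición inicial a(0) = 9, obtenemos a(t) = 9·cos(t). La antiderivada de la aceleración es la velocidad. Usando v(0) = 0, obtenemos v(t) = 9·sin(t). La integral de la velocidad, con x(0) = -4, da la posición: x(t) = 5 - 9·cos(t). De la ecuación de la posición x(t) = 5 - 9·cos(t), sustituimos t = -pi para obtener x = 14.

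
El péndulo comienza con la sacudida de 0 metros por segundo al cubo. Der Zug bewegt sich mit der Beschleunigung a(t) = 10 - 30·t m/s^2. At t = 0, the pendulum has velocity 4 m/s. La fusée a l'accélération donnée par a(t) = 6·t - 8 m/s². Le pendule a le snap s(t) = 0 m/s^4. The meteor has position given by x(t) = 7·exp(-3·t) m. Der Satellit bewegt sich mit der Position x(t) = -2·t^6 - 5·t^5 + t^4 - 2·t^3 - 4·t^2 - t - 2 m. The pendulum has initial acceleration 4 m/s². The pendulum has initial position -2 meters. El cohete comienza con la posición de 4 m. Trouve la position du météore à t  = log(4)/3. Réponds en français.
De l'équation de la position x(t) = 7·exp(-3·t), nous substituons t = log(4)/3 pour obtenir x = 7/4.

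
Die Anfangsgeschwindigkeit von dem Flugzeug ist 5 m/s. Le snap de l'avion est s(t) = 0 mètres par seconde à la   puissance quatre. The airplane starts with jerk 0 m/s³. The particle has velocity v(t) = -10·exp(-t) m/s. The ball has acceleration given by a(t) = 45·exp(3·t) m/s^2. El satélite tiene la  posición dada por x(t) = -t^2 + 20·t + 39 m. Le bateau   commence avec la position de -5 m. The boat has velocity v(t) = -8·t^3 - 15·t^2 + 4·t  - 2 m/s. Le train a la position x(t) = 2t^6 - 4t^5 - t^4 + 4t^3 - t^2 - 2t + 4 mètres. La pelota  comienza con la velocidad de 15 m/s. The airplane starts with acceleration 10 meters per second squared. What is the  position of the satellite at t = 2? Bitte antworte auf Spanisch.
Usando x(t) = -t^2 + 20·t + 39 y sustituyendo t = 2, encontramos x = 75.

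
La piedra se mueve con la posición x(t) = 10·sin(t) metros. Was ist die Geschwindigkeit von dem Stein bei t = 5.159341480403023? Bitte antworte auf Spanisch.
Partiendo de la posición x(t) = 10·sin(t), tomamos 1 derivada. La derivada de la posición da la velocidad: v(t) = 10·cos(t). De la ecuación de la velocidad v(t) = 10·cos(t), sustituimos t = 5.159341480403023 para obtener v = 4.32219406014262.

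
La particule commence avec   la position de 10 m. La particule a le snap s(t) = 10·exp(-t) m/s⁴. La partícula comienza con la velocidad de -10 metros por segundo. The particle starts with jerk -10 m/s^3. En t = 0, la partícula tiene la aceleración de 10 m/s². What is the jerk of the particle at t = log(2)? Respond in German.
Ausgehend von dem Snap s(t) = 10·exp(-t), nehmen wir 1 Stammfunktion. Das Integral von dem Snap, mit j(0) = -10, ergibt den Ruck: j(t) = -10·exp(-t). Mit j(t) = -10·exp(-t) und Einsetzen von t = log(2), finden wir j = -5.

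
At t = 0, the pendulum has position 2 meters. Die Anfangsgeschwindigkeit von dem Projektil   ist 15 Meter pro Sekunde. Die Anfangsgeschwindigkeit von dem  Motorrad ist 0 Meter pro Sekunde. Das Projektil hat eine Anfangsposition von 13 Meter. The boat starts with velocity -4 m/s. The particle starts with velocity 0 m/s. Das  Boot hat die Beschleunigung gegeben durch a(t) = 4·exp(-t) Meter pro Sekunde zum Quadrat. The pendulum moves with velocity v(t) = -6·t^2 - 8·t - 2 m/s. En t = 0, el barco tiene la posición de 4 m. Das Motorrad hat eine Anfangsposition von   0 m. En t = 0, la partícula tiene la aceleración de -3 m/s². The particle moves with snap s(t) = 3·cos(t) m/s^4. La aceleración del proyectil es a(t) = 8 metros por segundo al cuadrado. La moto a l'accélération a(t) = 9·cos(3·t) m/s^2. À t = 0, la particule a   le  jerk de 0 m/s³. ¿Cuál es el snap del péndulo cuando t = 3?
Partiendo de la velocidad v(t) = -6·t^2 - 8·t - 2, tomamos 3 derivadas. Tomando d/dt de v(t), encontramos a(t) = -12·t - 8. Tomando d/dt de a(t), encontramos j(t) = -12. Tomando d/dt de j(t), encontramos s(t) = 0. Tenemos el snap s(t) = 0. Sustituyendo t = 3: s(3) = 0.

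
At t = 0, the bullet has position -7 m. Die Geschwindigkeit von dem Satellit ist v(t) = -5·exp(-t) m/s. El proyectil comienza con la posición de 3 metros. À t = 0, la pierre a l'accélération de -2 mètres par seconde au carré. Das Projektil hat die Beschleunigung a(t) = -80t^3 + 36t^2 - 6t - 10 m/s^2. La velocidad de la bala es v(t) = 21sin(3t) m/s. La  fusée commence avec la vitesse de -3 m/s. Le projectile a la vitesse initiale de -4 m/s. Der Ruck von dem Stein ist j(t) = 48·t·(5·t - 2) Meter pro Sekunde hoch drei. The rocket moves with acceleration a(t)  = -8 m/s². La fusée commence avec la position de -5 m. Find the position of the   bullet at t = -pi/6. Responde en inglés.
To find the answer, we compute 1 antiderivative of v(t) = 21·sin(3·t). Finding the integral of v(t) and using x(0) = -7: x(t) = -7·cos(3·t). We have position x(t) = -7·cos(3·t). Substituting t = -pi/6: x(-pi/6) = 0.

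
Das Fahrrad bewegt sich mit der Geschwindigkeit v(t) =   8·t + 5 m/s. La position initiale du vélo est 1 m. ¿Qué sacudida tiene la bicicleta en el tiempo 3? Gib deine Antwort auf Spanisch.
Partiendo de la velocidad v(t) = 8·t + 5, tomamos 2 derivadas. Tomando d/dt de v(t), encontramos a(t) = 8. La derivada de la aceleración da la sacudida: j(t) = 0. Usando j(t) = 0 y sustituyendo t = 3, encontramos j = 0.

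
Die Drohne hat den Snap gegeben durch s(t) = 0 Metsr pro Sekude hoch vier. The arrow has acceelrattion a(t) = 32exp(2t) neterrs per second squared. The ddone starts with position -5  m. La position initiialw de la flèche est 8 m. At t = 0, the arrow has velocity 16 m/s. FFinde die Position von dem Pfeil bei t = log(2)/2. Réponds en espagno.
Partiendo de la aceleración a(t) = 32·exp(2·t), tomamos 2 antiderivadas. La integral de la aceleración es la velocidad. Usando v(0) = 16, obtenemos v(t) = 16·exp(2·t). La antiderivada de la velocidad, con x(0) = 8, da la posición: x(t) = 8·exp(2·t). Usando x(t) = 8·exp(2·t) y sustituyendo t = log(2)/2, encontramos x = 16.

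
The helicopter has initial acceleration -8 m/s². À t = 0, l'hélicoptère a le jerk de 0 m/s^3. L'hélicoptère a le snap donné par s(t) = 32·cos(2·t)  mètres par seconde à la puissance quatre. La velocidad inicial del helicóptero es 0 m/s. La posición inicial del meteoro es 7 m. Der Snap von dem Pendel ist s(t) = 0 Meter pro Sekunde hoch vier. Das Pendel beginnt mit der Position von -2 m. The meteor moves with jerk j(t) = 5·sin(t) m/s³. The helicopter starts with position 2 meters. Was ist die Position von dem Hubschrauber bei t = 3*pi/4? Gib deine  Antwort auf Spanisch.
Partiendo del snap s(t) = 32·cos(2·t), tomamos 4 integrales. La integral del snap es la sacudida. Usando j(0) = 0, obtenemos j(t) = 16·sin(2·t). Tomando ∫j(t)dt y aplicando a(0) = -8, encontramos a(t) = -8·cos(2·t). La integral de la aceleración es la velocidad. Usando v(0) = 0, obtenemos v(t) = -4·sin(2·t). La antiderivada de la velocidad, con x(0) = 2, da la posición: x(t) = 2·cos(2·t). Usando x(t) = 2·cos(2·t) y sustituyendo t = 3*pi/4, encontramos x = 0.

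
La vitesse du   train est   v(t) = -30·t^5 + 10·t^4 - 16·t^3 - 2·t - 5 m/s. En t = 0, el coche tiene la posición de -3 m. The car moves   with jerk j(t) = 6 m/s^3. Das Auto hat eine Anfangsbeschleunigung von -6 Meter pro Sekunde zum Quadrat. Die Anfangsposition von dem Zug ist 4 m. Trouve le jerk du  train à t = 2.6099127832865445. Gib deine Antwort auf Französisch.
En partant de la vitesse v(t) = -30·t^5 + 10·t^4 - 16·t^3 - 2·t - 5, nous prenons 2 dérivées. La dérivée de la vitesse donne l'accélération: a(t) = -150·t^4 + 40·t^3 - 48·t^2 - 2. En dérivant l'accélération, nous obtenons le jerk: j(t) = -600·t^3 + 120·t^2 - 96·t. De l'équation du jerk j(t) = -600·t^3 + 120·t^2 - 96·t, nous substituons t = 2.6099127832865445 pour obtenir j = -10099.8334624154.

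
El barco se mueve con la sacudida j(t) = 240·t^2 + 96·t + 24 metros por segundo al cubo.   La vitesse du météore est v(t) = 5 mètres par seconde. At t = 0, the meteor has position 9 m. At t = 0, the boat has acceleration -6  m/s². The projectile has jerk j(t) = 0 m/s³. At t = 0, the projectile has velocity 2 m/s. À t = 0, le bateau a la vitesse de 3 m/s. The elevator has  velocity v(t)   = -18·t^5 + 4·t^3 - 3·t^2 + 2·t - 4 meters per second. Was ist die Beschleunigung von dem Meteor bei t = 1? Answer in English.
Starting from velocity v(t) = 5, we take 1 derivative. Differentiating velocity, we get acceleration: a(t) = 0. From the given acceleration equation a(t) = 0, we substitute t = 1 to get a = 0.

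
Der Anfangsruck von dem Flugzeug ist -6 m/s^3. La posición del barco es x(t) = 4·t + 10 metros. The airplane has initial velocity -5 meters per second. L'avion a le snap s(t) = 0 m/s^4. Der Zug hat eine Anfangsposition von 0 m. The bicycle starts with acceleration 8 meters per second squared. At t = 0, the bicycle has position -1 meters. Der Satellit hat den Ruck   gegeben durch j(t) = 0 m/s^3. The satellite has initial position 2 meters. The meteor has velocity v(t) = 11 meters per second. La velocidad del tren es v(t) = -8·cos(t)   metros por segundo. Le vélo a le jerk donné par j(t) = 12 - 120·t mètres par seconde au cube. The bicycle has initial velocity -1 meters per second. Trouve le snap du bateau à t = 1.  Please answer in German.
Ausgehend von der Position x(t) = 4·t + 10, nehmen wir 4 Ableitungen. Die Ableitung von der Position ergibt die Geschwindigkeit: v(t) = 4. Die Ableitung von der Geschwindigkeit ergibt die Beschleunigung: a(t) = 0. Die Ableitung von der Beschleunigung ergibt den Ruck: j(t) = 0. Mit d/dt von j(t) finden wir s(t) = 0. Mit s(t) = 0 und Einsetzen von t = 1, finden wir s = 0.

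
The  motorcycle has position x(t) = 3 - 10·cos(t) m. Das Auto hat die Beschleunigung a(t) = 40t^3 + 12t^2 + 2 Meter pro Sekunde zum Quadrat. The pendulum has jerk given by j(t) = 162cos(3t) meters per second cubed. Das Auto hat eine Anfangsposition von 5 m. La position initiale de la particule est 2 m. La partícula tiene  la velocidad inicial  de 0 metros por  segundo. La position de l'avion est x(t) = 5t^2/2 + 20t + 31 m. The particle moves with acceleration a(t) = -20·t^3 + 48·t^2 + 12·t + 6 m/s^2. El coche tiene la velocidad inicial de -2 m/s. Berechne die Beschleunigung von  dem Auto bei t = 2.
Wir haben die Beschleunigung a(t) = 40·t^3 + 12·t^2 + 2. Durch Einsetzen von t = 2: a(2) = 370.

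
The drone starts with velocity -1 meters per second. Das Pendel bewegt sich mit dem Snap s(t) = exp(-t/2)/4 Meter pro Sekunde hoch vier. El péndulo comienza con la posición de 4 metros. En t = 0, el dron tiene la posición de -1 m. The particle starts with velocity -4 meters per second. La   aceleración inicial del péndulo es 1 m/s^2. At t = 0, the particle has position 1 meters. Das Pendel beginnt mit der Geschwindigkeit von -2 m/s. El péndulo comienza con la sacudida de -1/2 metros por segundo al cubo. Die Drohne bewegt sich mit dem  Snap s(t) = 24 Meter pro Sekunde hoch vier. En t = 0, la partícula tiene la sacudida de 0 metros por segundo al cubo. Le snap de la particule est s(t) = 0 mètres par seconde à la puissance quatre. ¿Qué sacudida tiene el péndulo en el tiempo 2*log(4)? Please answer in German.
Ausgehend von dem Snap s(t) = exp(-t/2)/4, nehmen wir 1 Stammfunktion. Mit ∫s(t)dt und Anwendung von j(0) = -1/2, finden wir j(t) = -exp(-t/2)/2. Mit j(t) = -exp(-t/2)/2 und Einsetzen von t = 2*log(4), finden wir j = -1/8.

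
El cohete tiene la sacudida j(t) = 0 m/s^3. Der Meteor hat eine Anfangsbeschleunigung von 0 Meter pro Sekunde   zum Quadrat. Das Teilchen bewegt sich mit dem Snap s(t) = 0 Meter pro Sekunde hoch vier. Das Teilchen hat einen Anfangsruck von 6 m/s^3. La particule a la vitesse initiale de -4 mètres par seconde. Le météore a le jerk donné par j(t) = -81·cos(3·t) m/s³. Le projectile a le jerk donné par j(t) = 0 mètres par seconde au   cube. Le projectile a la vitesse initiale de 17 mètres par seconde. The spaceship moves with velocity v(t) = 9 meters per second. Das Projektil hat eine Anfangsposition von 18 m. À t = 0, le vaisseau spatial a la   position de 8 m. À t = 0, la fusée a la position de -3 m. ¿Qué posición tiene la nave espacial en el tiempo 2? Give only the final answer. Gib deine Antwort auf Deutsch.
x(2) = 26.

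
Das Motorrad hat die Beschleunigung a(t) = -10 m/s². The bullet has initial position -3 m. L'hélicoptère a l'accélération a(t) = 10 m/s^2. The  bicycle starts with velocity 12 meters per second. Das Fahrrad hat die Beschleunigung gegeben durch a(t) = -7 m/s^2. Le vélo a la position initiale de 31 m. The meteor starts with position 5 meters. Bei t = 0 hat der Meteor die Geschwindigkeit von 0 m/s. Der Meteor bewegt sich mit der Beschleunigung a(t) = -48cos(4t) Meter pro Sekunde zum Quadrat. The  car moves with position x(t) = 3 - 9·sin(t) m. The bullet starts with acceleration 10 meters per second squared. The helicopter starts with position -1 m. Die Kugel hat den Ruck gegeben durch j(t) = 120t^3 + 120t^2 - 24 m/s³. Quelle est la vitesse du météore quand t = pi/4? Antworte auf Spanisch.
Partiendo de la aceleración a(t) = -48·cos(4·t), tomamos 1 antiderivada. Integrando la aceleración y usando la condición inicial v(0) = 0, obtenemos v(t) = -12·sin(4·t). Tenemos la velocidad v(t) = -12·sin(4·t). Sustituyendo t = pi/4: v(pi/4) = 0.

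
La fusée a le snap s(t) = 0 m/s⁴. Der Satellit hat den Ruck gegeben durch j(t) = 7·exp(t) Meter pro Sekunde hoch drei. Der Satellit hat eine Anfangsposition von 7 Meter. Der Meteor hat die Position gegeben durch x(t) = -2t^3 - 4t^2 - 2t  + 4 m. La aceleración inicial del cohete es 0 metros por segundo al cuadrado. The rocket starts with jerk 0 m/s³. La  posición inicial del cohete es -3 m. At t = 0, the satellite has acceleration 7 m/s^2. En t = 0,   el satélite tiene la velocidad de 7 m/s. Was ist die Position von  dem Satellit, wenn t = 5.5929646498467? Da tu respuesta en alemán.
Ausgehend von dem Ruck j(t) = 7·exp(t), nehmen wir 3 Stammfunktionen. Die Stammfunktion von dem Ruck, mit a(0) = 7, ergibt die Beschleunigung: a(t) = 7·exp(t). Die Stammfunktion von der Beschleunigung, mit v(0) = 7, ergibt die Geschwindigkeit: v(t) = 7·exp(t). Mit ∫v(t)dt und Anwendung von x(0) = 7, finden wir x(t) = 7·exp(t). Wir haben die Position x(t) = 7·exp(t). Durch Einsetzen von t = 5.5929646498467: x(5.5929646498467) = 1879.71377877681.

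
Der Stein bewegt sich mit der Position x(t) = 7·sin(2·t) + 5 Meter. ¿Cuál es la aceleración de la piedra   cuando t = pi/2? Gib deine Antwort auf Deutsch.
Um dies zu lösen, müssen wir 2 Ableitungen unserer Gleichung für die Position x(t) = 7·sin(2·t) + 5 nehmen. Mit d/dt von x(t) finden wir v(t) = 14·cos(2·t). Mit d/dt von v(t) finden wir a(t) = -28·sin(2·t). Mit a(t) = -28·sin(2·t) und Einsetzen von t = pi/2, finden wir a = 0.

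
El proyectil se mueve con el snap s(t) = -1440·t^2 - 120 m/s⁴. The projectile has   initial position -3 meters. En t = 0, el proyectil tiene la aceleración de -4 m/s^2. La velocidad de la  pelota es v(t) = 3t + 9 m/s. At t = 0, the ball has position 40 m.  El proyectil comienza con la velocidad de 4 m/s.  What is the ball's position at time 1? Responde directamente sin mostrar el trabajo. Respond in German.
Die Position bei t = 1 ist x = 101/2.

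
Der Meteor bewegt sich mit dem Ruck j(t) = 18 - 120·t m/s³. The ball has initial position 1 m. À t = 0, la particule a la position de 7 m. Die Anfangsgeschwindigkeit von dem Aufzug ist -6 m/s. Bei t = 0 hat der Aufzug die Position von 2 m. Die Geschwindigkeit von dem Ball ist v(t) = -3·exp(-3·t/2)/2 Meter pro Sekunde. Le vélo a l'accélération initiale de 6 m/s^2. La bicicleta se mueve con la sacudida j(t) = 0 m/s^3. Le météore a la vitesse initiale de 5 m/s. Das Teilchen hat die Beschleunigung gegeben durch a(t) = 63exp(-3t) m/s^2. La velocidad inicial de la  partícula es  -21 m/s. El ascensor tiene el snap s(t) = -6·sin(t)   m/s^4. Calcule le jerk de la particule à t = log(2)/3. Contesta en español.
Para resolver esto, necesitamos tomar 1 derivada de nuestra ecuación de la aceleración a(t) = 63·exp(-3·t). Tomando d/dt de a(t), encontramos j(t) = -189·exp(-3·t). De la ecuación de la sacudida j(t) = -189·exp(-3·t), sustituimos t = log(2)/3 para obtener j = -189/2.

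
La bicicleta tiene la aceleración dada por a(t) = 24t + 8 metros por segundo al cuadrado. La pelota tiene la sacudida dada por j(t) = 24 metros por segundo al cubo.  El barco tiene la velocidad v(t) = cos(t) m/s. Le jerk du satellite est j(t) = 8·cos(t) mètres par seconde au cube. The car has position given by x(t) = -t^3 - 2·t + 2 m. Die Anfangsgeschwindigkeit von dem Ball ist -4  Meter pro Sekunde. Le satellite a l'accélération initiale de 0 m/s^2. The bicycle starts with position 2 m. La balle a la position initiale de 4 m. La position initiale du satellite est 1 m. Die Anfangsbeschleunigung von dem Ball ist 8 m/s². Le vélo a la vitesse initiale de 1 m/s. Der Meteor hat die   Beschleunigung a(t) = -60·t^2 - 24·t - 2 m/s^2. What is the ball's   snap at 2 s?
To solve this, we need to take 1 derivative of our jerk equation j(t) = 24. Differentiating jerk, we get snap: s(t) = 0. We have snap s(t) = 0. Substituting t = 2: s(2) = 0.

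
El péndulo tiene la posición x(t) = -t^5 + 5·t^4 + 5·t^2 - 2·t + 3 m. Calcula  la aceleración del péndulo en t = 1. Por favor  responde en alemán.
Um dies zu lösen, müssen wir 2 Ableitungen unserer Gleichung für die Position x(t) = -t^5 + 5·t^4 + 5·t^2 - 2·t + 3 nehmen. Die Ableitung von der Position ergibt die Geschwindigkeit: v(t) = -5·t^4 + 20·t^3 + 10·t - 2. Mit d/dt von v(t) finden wir a(t) = -20·t^3 + 60·t^2 + 10. Aus der Gleichung für die Beschleunigung a(t) = -20·t^3 + 60·t^2 + 10, setzen wir t = 1 ein und erhalten a = 50.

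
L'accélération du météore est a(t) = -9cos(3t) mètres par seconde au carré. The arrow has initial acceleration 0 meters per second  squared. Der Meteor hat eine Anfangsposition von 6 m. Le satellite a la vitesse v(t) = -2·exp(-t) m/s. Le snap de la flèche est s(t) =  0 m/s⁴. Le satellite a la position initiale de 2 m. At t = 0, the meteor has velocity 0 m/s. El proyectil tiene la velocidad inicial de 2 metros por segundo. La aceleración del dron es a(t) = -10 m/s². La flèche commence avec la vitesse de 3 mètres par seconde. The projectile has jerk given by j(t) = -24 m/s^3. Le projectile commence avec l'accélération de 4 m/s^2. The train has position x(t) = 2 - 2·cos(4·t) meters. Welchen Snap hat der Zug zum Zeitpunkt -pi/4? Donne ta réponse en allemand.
Ausgehend von der Position x(t) = 2 - 2·cos(4·t), nehmen wir 4 Ableitungen. Mit d/dt von x(t) finden wir v(t) = 8·sin(4·t). Durch Ableiten von der Geschwindigkeit erhalten wir die Beschleunigung: a(t) = 32·cos(4·t). Durch Ableiten von der Beschleunigung erhalten wir den Ruck: j(t) = -128·sin(4·t). Die Ableitung von dem Ruck ergibt den Snap: s(t) = -512·cos(4·t). Aus der Gleichung für den Snap s(t) = -512·cos(4·t), setzen wir t = -pi/4 ein und erhalten s = 512.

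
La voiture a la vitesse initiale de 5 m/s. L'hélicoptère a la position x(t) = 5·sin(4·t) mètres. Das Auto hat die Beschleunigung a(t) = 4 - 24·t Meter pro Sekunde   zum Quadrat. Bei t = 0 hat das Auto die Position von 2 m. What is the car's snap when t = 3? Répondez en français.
En partant de l'accélération a(t) = 4 - 24·t, nous prenons 2 dérivées. En prenant d/dt de a(t), nous trouvons j(t) = -24. En dérivant le jerk, nous obtenons le snap: s(t) = 0. Nous avons le snap s(t) = 0. En substituant t = 3: s(3) = 0.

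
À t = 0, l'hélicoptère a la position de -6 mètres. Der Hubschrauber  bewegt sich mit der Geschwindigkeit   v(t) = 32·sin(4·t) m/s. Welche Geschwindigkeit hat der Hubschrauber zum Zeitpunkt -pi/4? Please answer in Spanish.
Tenemos la velocidad v(t) = 32·sin(4·t). Sustituyendo t = -pi/4: v(-pi/4) = 0.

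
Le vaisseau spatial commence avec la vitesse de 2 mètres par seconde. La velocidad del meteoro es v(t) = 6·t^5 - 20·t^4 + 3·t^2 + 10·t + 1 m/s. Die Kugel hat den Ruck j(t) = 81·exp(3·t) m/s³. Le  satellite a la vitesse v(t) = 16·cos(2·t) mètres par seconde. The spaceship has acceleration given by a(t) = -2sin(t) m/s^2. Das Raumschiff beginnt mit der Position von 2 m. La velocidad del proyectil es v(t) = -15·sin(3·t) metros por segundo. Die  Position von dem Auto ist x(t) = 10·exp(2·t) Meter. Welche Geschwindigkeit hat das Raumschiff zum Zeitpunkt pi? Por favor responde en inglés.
Starting from acceleration a(t) = -2·sin(t), we take 1 integral. Integrating acceleration and using the initial condition v(0) = 2, we get v(t) = 2·cos(t). We have velocity v(t) = 2·cos(t). Substituting t = pi: v(pi) = -2.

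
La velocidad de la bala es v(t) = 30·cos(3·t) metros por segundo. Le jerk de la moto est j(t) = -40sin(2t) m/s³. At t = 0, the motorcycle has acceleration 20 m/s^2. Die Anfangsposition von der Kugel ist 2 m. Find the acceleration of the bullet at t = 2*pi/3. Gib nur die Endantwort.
a(2*pi/3) = 0.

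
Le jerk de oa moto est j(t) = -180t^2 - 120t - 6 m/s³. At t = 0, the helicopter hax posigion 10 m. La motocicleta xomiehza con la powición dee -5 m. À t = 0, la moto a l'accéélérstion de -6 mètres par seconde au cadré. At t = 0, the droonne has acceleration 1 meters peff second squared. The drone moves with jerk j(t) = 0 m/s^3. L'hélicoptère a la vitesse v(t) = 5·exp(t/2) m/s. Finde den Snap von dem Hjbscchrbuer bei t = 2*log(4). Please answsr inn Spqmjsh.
Para resolver esto, necesitamos tomar 3 derivadas de nuestra ecuación de la velocidad v(t) = 5·exp(t/2). Tomando d/dt de v(t), encontramos a(t) = 5·exp(t/2)/2. Tomando d/dt de a(t), encontramos j(t) = 5·exp(t/2)/4. La derivada de la sacudida da el snap: s(t) = 5·exp(t/2)/8. Usando s(t) = 5·exp(t/2)/8 y sustituyendo t = 2*log(4), encontramos s = 5/2.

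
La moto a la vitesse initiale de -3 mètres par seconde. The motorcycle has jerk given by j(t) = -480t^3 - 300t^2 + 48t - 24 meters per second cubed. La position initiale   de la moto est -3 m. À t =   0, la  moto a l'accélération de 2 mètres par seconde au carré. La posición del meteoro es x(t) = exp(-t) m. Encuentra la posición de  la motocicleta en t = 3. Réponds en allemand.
Ausgehend von dem Ruck j(t) = -480·t^3 - 300·t^2 + 48·t - 24, nehmen wir 3 Integrale. Die Stammfunktion von dem Ruck, mit a(0) = 2, ergibt die Beschleunigung: a(t) = -120·t^4 - 100·t^3 + 24·t^2 - 24·t + 2. Mit ∫a(t)dt und Anwendung von v(0) = -3, finden wir v(t) = -24·t^5 - 25·t^4 + 8·t^3 - 12·t^2 + 2·t - 3. Mit ∫v(t)dt und Anwendung von x(0) = -3, finden wir x(t) = -4·t^6 - 5·t^5 + 2·t^4 - 4·t^3 + t^2 - 3·t - 3. Mit x(t) = -4·t^6 - 5·t^5 + 2·t^4 - 4·t^3 + t^2 - 3·t - 3 und Einsetzen von t = 3, finden wir x = -4080.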